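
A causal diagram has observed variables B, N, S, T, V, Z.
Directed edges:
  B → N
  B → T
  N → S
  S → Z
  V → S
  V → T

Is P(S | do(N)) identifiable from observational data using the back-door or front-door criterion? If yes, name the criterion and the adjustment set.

desc(N)\{N}={S,Z}; candidates ⊆ {B,T,V}.
∅: N⊥S given ∅ in G with N→· removed — back-door holds.
P(S|do(N)) = P(S|N) — no adjustment needed.

P(S|do(N)): backdoor, adjust for ∅.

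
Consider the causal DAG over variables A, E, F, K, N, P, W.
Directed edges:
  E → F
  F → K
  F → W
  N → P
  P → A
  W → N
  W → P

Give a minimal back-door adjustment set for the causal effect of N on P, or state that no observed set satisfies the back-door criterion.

desc(N)\{N}={A,P}; candidates ⊆ {E,F,K,W}.
size 0: {}; under {} N still reaches {A,E,F,K,P,W} ∋ P.
{W}: N⊥P given {W} in G with N→· removed — back-door holds.

N→P: minimal back-door set {W}.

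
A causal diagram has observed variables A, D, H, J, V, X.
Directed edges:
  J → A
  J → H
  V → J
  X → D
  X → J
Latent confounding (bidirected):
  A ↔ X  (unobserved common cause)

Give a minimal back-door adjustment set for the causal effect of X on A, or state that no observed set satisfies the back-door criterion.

desc(X)\{X}={A,D,H,J}; candidates ⊆ {V}.
X↔A: latent back-door arc(s) into X.
size 0: {}; under {} X still reaches {A} ∋ A.
size 1: {V}; under {V} X still reaches {A} ∋ A.
X↔A cannot be blocked by any observed set — no back-door set.

X→A: no observed back-door set.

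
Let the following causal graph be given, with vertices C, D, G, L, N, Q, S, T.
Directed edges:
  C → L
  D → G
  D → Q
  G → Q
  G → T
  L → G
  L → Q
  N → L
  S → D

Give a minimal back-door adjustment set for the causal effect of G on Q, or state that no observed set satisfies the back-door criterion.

desc(G)\{G}={Q,T}; candidates ⊆ {C,D,L,N,S}.
size 0: {}; under {} G still reaches {C,D,L,N,Q,S} ∋ Q.
size 1: {C}, {D}, {L} …(+2); under {C} G still reaches {D,L,N,Q,S} ∋ Q.
{D,L}: G⊥Q given {D,L} in G with G→· removed — back-door holds.

G→Q: minimal back-door set {D, L}.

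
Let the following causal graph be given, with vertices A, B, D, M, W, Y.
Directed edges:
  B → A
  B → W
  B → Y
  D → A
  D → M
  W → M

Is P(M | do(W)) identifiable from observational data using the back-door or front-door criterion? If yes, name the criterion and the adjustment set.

desc(W)\{W}={M}; candidates ⊆ {A,B,D,Y}.
∅: W⊥M given ∅ in G with W→· removed — back-door holds.
P(M|do(W)) = P(M|W) — no adjustment needed.

P(M|do(W)): backdoor, adjust for ∅.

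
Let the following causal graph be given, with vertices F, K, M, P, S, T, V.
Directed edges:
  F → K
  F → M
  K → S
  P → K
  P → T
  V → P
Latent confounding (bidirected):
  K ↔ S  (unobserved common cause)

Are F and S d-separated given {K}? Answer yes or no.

Bayes-Ball from F | {K} reaches {M,P,S,T,V}.
S ∈ reach(F|{K}) ⇒ F ⊥̸ S | {K}.

No — F and S are d-connected given {K}.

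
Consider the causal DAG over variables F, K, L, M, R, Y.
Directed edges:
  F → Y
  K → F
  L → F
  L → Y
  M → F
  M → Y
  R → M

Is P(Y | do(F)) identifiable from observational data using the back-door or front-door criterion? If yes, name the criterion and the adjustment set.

P(Y|do(F)): backdoor, adjust for {L, M}.

desc(F)\{F}={Y}; candidates ⊆ {K,L,M,R}.
size 0: {}; under {} F still reaches {K,L,M,R,Y} ∋ Y.
size 1: {K}, {L}, {M} …(+1); under {K} F still reaches {L,M,R,Y} ∋ Y.
{L,M}: F⊥Y given {L,M} in G with F→· removed — back-door holds.
P(Y|do(F)) = Σ_{L,M} P(Y|F,L,M)·P(L,M).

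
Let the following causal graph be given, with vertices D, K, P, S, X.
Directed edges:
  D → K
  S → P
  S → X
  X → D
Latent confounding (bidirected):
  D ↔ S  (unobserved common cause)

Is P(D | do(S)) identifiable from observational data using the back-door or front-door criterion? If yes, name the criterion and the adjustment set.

P(D|do(S)): frontdoor, adjust for {X}.

desc(S)\{S}={D,K,P,X}; candidates ⊆ {—}.
S↔D: latent back-door arc(s) into S.
size 0: {}; under {} S still reaches {D,K} ∋ D.
S↔D cannot be blocked by any observed set — no back-door set.
{X}: (i) intercepts every directed S→D path; (ii) no back-door S→{X}; (iii) {S} blocks every back-door {X}→D. Front-door holds.
P(D|do(S)) = Σ_{X} P(X|S) Σ_{S'} P(D|X,S')P(S').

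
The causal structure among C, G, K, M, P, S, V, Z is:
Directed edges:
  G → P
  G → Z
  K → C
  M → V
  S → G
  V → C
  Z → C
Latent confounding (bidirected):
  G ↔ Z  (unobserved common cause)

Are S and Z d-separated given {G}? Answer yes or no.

No — S and Z are d-connected given {G}.

Bayes-Ball from S | {G} reaches {C,Z}.
Z ∈ reach(S|{G}) ⇒ S ⊥̸ Z | {G}.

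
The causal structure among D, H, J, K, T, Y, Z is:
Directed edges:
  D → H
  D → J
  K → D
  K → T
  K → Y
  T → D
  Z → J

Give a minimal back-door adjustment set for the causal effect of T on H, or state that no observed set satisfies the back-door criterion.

desc(T)\{T}={D,H,J}; candidates ⊆ {K,Y,Z}.
size 0: {}; under {} T still reaches {D,H,J,K,Y} ∋ H.
{K}: T⊥H given {K} in G with T→· removed — back-door holds.

T→H: minimal back-door set {K}.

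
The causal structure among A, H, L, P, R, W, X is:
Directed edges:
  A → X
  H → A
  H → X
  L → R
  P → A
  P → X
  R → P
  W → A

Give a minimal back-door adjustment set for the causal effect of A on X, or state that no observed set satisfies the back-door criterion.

A→X: minimal back-door set {H, P}.

desc(A)\{A}={X}; candidates ⊆ {H,L,P,R,W}.
size 0: {}; under {} A still reaches {H,L,P,R,W,X} ∋ X.
size 1: {H}, {L}, {P} …(+2); under {H} A still reaches {L,P,R,W,X} ∋ X.
{H,P}: A⊥X given {H,P} in G with A→· removed — back-door holds.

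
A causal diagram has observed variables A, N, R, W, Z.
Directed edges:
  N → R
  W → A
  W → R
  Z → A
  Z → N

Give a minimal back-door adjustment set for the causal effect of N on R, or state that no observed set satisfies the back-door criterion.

desc(N)\{N}={R}; candidates ⊆ {A,W,Z}.
∅: N⊥R given ∅ in G with N→· removed — back-door holds.

N→R: minimal back-door set ∅.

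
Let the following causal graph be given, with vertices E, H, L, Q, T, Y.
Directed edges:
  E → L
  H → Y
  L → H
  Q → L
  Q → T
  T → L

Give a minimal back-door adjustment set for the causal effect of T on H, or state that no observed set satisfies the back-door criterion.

desc(T)\{T}={H,L,Y}; candidates ⊆ {E,Q}.
size 0: {}; under {} T still reaches {H,L,Q,Y} ∋ H.
{Q}: T⊥H given {Q} in G with T→· removed — back-door holds.

T→H: minimal back-door set {Q}.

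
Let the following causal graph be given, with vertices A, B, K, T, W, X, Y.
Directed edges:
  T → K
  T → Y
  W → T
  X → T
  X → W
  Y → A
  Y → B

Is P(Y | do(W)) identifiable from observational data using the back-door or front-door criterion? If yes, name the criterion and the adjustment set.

desc(W)\{W}={A,B,K,T,Y}; candidates ⊆ {X}.
size 0: {}; under {} W still reaches {A,B,K,T,X,Y} ∋ Y.
{X}: W⊥Y given {X} in G with W→· removed — back-door holds.
P(Y|do(W)) = Σ_{X} P(Y|W,X)·P(X).

P(Y|do(W)): backdoor, adjust for {X}.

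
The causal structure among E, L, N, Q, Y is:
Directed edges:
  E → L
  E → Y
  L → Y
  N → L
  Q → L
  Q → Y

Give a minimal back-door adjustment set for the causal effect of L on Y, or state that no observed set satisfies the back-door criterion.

desc(L)\{L}={Y}; candidates ⊆ {E,N,Q}.
size 0: {}; under {} L still reaches {E,N,Q,Y} ∋ Y.
size 1: {E}, {N}, {Q}; under {E} L still reaches {N,Q,Y} ∋ Y.
{E,Q}: L⊥Y given {E,Q} in G with L→· removed — back-door holds.

L→Y: minimal back-door set {E, Q}.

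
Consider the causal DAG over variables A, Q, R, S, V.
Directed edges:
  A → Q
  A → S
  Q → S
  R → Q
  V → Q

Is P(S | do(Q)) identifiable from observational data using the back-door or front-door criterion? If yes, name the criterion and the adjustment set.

P(S|do(Q)): backdoor, adjust for {A}.

desc(Q)\{Q}={S}; candidates ⊆ {A,R,V}.
size 0: {}; under {} Q still reaches {A,R,S,V} ∋ S.
{A}: Q⊥S given {A} in G with Q→· removed — back-door holds.
P(S|do(Q)) = Σ_{A} P(S|Q,A)·P(A).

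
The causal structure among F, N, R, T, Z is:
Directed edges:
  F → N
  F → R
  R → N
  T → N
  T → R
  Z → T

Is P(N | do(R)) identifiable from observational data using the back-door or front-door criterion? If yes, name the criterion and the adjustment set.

P(N|do(R)): backdoor, adjust for {F, T}.

desc(R)\{R}={N}; candidates ⊆ {F,T,Z}.
size 0: {}; under {} R still reaches {F,N,T,Z} ∋ N.
size 1: {F}, {T}, {Z}; under {F} R still reaches {N,T,Z} ∋ N.
{F,T}: R⊥N given {F,T} in G with R→· removed — back-door holds.
P(N|do(R)) = Σ_{F,T} P(N|R,F,T)·P(F,T).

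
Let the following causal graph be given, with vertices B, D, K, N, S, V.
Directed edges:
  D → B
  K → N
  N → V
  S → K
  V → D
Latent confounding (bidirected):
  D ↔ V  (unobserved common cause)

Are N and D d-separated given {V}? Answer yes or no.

No — N and D are d-connected given {V}.

Bayes-Ball from N | {V} reaches {B,D,K,S}.
D ∈ reach(N|{V}) ⇒ N ⊥̸ D | {V}.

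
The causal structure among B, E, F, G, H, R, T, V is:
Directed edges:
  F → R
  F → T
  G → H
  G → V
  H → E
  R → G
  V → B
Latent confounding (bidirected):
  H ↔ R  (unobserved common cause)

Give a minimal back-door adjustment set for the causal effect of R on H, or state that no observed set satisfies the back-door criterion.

desc(R)\{R}={B,E,G,H,V}; candidates ⊆ {F,T}.
R↔H: latent back-door arc(s) into R.
size 0: {}; under {} R still reaches {E,F,H,T} ∋ H.
size 1: {F}, {T}; under {F} R still reaches {E,H} ∋ H.
size 2: {F,T}; under {F,T} R still reaches {E,H} ∋ H.
R↔H cannot be blocked by any observed set — no back-door set.

R→H: no observed back-door set.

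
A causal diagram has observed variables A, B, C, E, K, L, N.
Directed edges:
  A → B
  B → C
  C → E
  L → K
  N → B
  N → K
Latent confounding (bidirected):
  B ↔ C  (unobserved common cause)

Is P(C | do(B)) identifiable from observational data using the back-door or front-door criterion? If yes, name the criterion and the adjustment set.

P(C|do(B)): not identifiable (no BD/FD set).

desc(B)\{B}={C,E}; candidates ⊆ {A,K,L,N}.
B↔C: latent back-door arc(s) into B.
size 0: {}; under {} B still reaches {A,C,E,K,N} ∋ C.
size 1: {A}, {K}, {L} …(+1); under {A} B still reaches {C,E,K,N} ∋ C.
size 2: {A,K}, {A,L}, {A,N} …(+3); under {A,K} B still reaches {C,E,L,N} ∋ C.
B↔C cannot be blocked by any observed set — no back-door set.
No mediator lies on a directed B→…→C path.
Neither criterion identifies P(C|do(B)) in this graph.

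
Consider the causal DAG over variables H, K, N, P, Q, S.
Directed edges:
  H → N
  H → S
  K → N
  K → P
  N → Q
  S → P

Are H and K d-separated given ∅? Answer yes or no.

Yes — H ⊥ K | ∅.

Bayes-Ball from H | ∅ reaches {N,P,Q,S}.
K ∉ reach(H|∅) ⇒ H ⊥ K | ∅.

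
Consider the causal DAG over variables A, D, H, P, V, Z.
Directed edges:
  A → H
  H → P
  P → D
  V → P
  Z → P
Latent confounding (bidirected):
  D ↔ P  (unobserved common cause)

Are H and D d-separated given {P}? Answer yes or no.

No — H and D are d-connected given {P}.

Bayes-Ball from H | {P} reaches {A,D,V,Z}.
D ∈ reach(H|{P}) ⇒ H ⊥̸ D | {P}.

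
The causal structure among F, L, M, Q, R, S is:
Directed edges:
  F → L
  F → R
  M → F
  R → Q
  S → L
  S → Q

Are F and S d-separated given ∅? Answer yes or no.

Bayes-Ball from F | ∅ reaches {L,M,Q,R}.
S ∉ reach(F|∅) ⇒ F ⊥ S | ∅.

Yes — F ⊥ S | ∅.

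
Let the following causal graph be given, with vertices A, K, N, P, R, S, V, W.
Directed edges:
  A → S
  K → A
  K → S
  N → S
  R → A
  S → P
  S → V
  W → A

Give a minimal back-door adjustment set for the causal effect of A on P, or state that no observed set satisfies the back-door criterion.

A→P: minimal back-door set {K}.

desc(A)\{A}={P,S,V}; candidates ⊆ {K,N,R,W}.
size 0: {}; under {} A still reaches {K,P,R,S,V,W} ∋ P.
{K}: A⊥P given {K} in G with A→· removed — back-door holds.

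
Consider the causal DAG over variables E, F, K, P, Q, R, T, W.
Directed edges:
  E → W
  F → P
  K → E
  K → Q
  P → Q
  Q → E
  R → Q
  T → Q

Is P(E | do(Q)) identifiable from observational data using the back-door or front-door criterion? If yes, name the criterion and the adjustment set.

P(E|do(Q)): backdoor, adjust for {K}.

desc(Q)\{Q}={E,W}; candidates ⊆ {F,K,P,R,T}.
size 0: {}; under {} Q still reaches {E,F,K,P,R,T,W} ∋ E.
{K}: Q⊥E given {K} in G with Q→· removed — back-door holds.
P(E|do(Q)) = Σ_{K} P(E|Q,K)·P(K).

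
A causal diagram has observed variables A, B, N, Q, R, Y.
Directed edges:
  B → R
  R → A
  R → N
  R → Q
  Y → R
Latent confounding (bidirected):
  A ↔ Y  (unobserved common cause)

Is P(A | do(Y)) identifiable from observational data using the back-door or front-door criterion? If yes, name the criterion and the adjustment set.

P(A|do(Y)): frontdoor, adjust for {R}.

desc(Y)\{Y}={A,N,Q,R}; candidates ⊆ {B}.
Y↔A: latent back-door arc(s) into Y.
size 0: {}; under {} Y still reaches {A} ∋ A.
size 1: {B}; under {B} Y still reaches {A} ∋ A.
Y↔A cannot be blocked by any observed set — no back-door set.
{R}: (i) intercepts every directed Y→A path; (ii) no back-door Y→{R}; (iii) {Y} blocks every back-door {R}→A. Front-door holds.
P(A|do(Y)) = Σ_{R} P(R|Y) Σ_{Y'} P(A|R,Y')P(Y').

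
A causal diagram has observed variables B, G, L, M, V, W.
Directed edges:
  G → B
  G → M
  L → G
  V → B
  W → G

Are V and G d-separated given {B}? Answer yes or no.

No — V and G are d-connected given {B}.

Bayes-Ball from V | {B} reaches {G,L,M,W}.
G ∈ reach(V|{B}) ⇒ V ⊥̸ G | {B}.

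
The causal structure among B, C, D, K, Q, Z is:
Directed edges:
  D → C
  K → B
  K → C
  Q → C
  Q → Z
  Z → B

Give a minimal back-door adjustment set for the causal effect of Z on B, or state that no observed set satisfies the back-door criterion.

desc(Z)\{Z}={B}; candidates ⊆ {C,D,K,Q}.
∅: Z⊥B given ∅ in G with Z→· removed — back-door holds.

Z→B: minimal back-door set ∅.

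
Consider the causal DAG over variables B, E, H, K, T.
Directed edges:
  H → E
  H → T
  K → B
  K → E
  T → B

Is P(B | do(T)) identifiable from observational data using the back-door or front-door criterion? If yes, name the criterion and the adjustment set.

P(B|do(T)): backdoor, adjust for ∅.

desc(T)\{T}={B}; candidates ⊆ {E,H,K}.
∅: T⊥B given ∅ in G with T→· removed — back-door holds.
P(B|do(T)) = P(B|T) — no adjustment needed.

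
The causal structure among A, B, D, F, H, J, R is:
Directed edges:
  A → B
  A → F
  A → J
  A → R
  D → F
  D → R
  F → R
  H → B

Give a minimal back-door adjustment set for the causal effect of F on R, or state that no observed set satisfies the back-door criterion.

F→R: minimal back-door set {A, D}.

desc(F)\{F}={R}; candidates ⊆ {A,B,D,H,J}.
size 0: {}; under {} F still reaches {A,B,D,J,R} ∋ R.
size 1: {A}, {B}, {D} …(+2); under {A} F still reaches {D,R} ∋ R.
{A,D}: F⊥R given {A,D} in G with F→· removed — back-door holds.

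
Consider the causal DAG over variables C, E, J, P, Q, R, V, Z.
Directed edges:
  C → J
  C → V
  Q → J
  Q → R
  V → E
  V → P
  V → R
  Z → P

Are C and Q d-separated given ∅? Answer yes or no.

Yes — C ⊥ Q | ∅.

Bayes-Ball from C | ∅ reaches {E,J,P,R,V}.
Q ∉ reach(C|∅) ⇒ C ⊥ Q | ∅.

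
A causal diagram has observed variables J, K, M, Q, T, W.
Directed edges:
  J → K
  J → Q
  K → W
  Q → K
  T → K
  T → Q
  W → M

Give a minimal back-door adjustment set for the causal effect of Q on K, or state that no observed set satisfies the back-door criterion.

Q→K: minimal back-door set {J, T}.

desc(Q)\{Q}={K,M,W}; candidates ⊆ {J,T}.
size 0: {}; under {} Q still reaches {J,K,M,T,W} ∋ K.
size 1: {J}, {T}; under {J} Q still reaches {K,M,T,W} ∋ K.
{J,T}: Q⊥K given {J,T} in G with Q→· removed — back-door holds.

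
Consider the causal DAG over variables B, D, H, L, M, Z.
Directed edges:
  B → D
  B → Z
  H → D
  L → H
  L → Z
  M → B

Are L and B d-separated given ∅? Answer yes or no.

Yes — L ⊥ B | ∅.

Bayes-Ball from L | ∅ reaches {D,H,Z}.
B ∉ reach(L|∅) ⇒ L ⊥ B | ∅.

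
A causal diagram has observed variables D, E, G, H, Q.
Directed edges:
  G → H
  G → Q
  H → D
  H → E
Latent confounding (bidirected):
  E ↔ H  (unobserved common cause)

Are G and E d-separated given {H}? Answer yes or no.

Bayes-Ball from G | {H} reaches {E,Q}.
E ∈ reach(G|{H}) ⇒ G ⊥̸ E | {H}.

No — G and E are d-connected given {H}.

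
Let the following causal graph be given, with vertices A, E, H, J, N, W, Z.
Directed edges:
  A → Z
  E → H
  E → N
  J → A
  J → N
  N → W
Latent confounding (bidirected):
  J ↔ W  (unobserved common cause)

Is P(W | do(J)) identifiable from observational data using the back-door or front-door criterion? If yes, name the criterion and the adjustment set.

P(W|do(J)): frontdoor, adjust for {N}.

desc(J)\{J}={A,N,W,Z}; candidates ⊆ {E,H}.
J↔W: latent back-door arc(s) into J.
size 0: {}; under {} J still reaches {W} ∋ W.
size 1: {E}, {H}; under {E} J still reaches {W} ∋ W.
size 2: {E,H}; under {E,H} J still reaches {W} ∋ W.
J↔W cannot be blocked by any observed set — no back-door set.
{N}: (i) intercepts every directed J→W path; (ii) no back-door J→{N}; (iii) {J} blocks every back-door {N}→W. Front-door holds.
P(W|do(J)) = Σ_{N} P(N|J) Σ_{J'} P(W|N,J')P(J').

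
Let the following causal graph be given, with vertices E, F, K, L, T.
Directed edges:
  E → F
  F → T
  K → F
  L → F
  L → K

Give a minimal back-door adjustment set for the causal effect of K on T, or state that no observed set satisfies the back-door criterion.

desc(K)\{K}={F,T}; candidates ⊆ {E,L}.
size 0: {}; under {} K still reaches {F,L,T} ∋ T.
{L}: K⊥T given {L} in G with K→· removed — back-door holds.

K→T: minimal back-door set {L}.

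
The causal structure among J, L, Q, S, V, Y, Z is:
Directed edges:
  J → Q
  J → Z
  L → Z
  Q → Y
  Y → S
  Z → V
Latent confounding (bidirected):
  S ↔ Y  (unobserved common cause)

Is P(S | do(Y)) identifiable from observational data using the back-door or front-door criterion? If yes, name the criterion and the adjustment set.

P(S|do(Y)): not identifiable (no BD/FD set).

desc(Y)\{Y}={S}; candidates ⊆ {J,L,Q,V,Z}.
Y↔S: latent back-door arc(s) into Y.
size 0: {}; under {} Y still reaches {J,Q,S,V,Z} ∋ S.
size 1: {J}, {L}, {Q} …(+2); under {J} Y still reaches {Q,S} ∋ S.
size 2: {J,L}, {J,Q}, {J,V} …(+7); under {J,L} Y still reaches {Q,S} ∋ S.
Y↔S cannot be blocked by any observed set — no back-door set.
No mediator lies on a directed Y→…→S path.
Neither criterion identifies P(S|do(Y)) in this graph.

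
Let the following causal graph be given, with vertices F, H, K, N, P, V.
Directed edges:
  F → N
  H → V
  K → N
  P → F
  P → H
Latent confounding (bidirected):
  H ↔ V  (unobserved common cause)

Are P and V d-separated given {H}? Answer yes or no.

No — P and V are d-connected given {H}.

Bayes-Ball from P | {H} reaches {F,N,V}.
V ∈ reach(P|{H}) ⇒ P ⊥̸ V | {H}.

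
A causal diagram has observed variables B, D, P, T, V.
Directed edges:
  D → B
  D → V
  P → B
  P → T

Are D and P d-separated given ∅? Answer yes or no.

Yes — D ⊥ P | ∅.

Bayes-Ball from D | ∅ reaches {B,V}.
P ∉ reach(D|∅) ⇒ D ⊥ P | ∅.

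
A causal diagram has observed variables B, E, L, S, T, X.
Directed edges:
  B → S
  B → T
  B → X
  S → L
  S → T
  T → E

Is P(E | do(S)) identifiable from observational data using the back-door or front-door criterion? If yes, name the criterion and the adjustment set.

P(E|do(S)): backdoor, adjust for {B}.

desc(S)\{S}={E,L,T}; candidates ⊆ {B,X}.
size 0: {}; under {} S still reaches {B,E,T,X} ∋ E.
{B}: S⊥E given {B} in G with S→· removed — back-door holds.
P(E|do(S)) = Σ_{B} P(E|S,B)·P(B).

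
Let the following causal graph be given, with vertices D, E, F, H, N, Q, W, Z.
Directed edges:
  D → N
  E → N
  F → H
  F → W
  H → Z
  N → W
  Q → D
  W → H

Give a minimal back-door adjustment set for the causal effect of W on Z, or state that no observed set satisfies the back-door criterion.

desc(W)\{W}={H,Z}; candidates ⊆ {D,E,F,N,Q}.
size 0: {}; under {} W still reaches {D,E,F,H,N,Q,Z} ∋ Z.
{F}: W⊥Z given {F} in G with W→· removed — back-door holds.

W→Z: minimal back-door set {F}.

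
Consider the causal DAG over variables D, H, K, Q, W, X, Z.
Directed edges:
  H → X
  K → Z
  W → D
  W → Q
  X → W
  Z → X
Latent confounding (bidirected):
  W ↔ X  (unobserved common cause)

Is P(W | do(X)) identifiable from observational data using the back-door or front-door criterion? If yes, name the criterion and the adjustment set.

P(W|do(X)): not identifiable (no BD/FD set).

desc(X)\{X}={D,Q,W}; candidates ⊆ {H,K,Z}.
X↔W: latent back-door arc(s) into X.
size 0: {}; under {} X still reaches {D,H,K,Q,W,Z} ∋ W.
size 1: {H}, {K}, {Z}; under {H} X still reaches {D,K,Q,W,Z} ∋ W.
size 2: {H,K}, {H,Z}, {K,Z}; under {H,K} X still reaches {D,Q,W,Z} ∋ W.
X↔W cannot be blocked by any observed set — no back-door set.
No mediator lies on a directed X→…→W path.
Neither criterion identifies P(W|do(X)) in this graph.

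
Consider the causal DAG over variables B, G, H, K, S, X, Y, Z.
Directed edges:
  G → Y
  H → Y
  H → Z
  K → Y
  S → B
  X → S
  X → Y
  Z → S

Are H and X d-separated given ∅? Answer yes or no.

Yes — H ⊥ X | ∅.

Bayes-Ball from H | ∅ reaches {B,S,Y,Z}.
X ∉ reach(H|∅) ⇒ H ⊥ X | ∅.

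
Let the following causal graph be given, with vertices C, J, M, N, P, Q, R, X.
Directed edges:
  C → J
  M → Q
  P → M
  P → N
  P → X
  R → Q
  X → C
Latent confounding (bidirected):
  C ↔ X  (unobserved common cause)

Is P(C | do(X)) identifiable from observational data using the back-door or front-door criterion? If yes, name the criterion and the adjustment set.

desc(X)\{X}={C,J}; candidates ⊆ {M,N,P,Q,R}.
X↔C: latent back-door arc(s) into X.
size 0: {}; under {} X still reaches {C,J,M,N,P,Q} ∋ C.
size 1: {M}, {N}, {P} …(+2); under {M} X still reaches {C,J,N,P} ∋ C.
size 2: {M,N}, {M,P}, {M,Q} …(+7); under {M,N} X still reaches {C,J,P} ∋ C.
X↔C cannot be blocked by any observed set — no back-door set.
No mediator lies on a directed X→…→C path.
Neither criterion identifies P(C|do(X)) in this graph.

P(C|do(X)): not identifiable (no BD/FD set).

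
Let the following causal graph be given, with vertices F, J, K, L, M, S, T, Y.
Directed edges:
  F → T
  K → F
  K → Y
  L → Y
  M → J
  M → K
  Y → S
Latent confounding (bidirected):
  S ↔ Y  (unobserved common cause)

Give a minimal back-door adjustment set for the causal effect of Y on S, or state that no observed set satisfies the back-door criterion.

desc(Y)\{Y}={S}; candidates ⊆ {F,J,K,L,M,T}.
Y↔S: latent back-door arc(s) into Y.
size 0: {}; under {} Y still reaches {F,J,K,L,M,S,T} ∋ S.
size 1: {F}, {J}, {K} …(+3); under {F} Y still reaches {J,K,L,M,S} ∋ S.
size 2: {F,J}, {F,K}, {F,L} …(+12); under {F,J} Y still reaches {K,L,M,S} ∋ S.
Y↔S cannot be blocked by any observed set — no back-door set.

Y→S: no observed back-door set.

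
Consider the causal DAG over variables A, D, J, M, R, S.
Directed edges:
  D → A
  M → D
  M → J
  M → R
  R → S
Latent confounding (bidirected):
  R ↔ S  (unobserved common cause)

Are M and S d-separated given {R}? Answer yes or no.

No — M and S are d-connected given {R}.

Bayes-Ball from M | {R} reaches {A,D,J,S}.
S ∈ reach(M|{R}) ⇒ M ⊥̸ S | {R}.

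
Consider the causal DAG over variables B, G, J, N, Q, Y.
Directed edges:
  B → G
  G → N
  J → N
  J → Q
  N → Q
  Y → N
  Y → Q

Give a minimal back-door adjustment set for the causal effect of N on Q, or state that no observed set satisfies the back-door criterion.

N→Q: minimal back-door set {J, Y}.

desc(N)\{N}={Q}; candidates ⊆ {B,G,J,Y}.
size 0: {}; under {} N still reaches {B,G,J,Q,Y} ∋ Q.
size 1: {B}, {G}, {J} …(+1); under {B} N still reaches {G,J,Q,Y} ∋ Q.
{J,Y}: N⊥Q given {J,Y} in G with N→· removed — back-door holds.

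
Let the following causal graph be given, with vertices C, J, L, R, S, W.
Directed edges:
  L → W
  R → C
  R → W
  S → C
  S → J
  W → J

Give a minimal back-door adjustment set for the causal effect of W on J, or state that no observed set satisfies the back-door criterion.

W→J: minimal back-door set ∅.

desc(W)\{W}={J}; candidates ⊆ {C,L,R,S}.
∅: W⊥J given ∅ in G with W→· removed — back-door holds.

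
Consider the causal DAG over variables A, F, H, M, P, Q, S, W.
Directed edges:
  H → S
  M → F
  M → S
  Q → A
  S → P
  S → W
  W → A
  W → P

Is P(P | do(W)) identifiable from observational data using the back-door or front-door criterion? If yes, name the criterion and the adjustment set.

desc(W)\{W}={A,P}; candidates ⊆ {F,H,M,Q,S}.
size 0: {}; under {} W still reaches {F,H,M,P,S} ∋ P.
{S}: W⊥P given {S} in G with W→· removed — back-door holds.
P(P|do(W)) = Σ_{S} P(P|W,S)·P(S).

P(P|do(W)): backdoor, adjust for {S}.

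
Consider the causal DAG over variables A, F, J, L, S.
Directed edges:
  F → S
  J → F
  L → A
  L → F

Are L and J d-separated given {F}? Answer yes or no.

No — L and J are d-connected given {F}.

Bayes-Ball from L | {F} reaches {A,J}.
J ∈ reach(L|{F}) ⇒ L ⊥̸ J | {F}.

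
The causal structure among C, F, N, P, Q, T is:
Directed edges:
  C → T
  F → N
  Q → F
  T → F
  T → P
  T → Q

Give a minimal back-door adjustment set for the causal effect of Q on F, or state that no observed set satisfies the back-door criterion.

Q→F: minimal back-door set {T}.

desc(Q)\{Q}={F,N}; candidates ⊆ {C,P,T}.
size 0: {}; under {} Q still reaches {C,F,N,P,T} ∋ F.
{T}: Q⊥F given {T} in G with Q→· removed — back-door holds.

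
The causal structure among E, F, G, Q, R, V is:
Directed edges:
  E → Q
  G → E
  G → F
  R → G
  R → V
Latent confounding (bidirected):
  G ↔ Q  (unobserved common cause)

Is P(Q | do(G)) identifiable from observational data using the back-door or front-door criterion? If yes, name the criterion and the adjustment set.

P(Q|do(G)): frontdoor, adjust for {E}.

desc(G)\{G}={E,F,Q}; candidates ⊆ {R,V}.
G↔Q: latent back-door arc(s) into G.
size 0: {}; under {} G still reaches {Q,R,V} ∋ Q.
size 1: {R}, {V}; under {R} G still reaches {Q} ∋ Q.
size 2: {R,V}; under {R,V} G still reaches {Q} ∋ Q.
G↔Q cannot be blocked by any observed set — no back-door set.
{E}: (i) intercepts every directed G→Q path; (ii) no back-door G→{E}; (iii) {G} blocks every back-door {E}→Q. Front-door holds.
P(Q|do(G)) = Σ_{E} P(E|G) Σ_{G'} P(Q|E,G')P(G').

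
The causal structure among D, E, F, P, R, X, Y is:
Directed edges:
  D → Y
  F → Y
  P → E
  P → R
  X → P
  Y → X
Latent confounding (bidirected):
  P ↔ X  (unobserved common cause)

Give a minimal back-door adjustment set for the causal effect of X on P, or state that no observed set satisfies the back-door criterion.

desc(X)\{X}={E,P,R}; candidates ⊆ {D,F,Y}.
X↔P: latent back-door arc(s) into X.
size 0: {}; under {} X still reaches {D,E,F,P,R,Y} ∋ P.
size 1: {D}, {F}, {Y}; under {D} X still reaches {E,F,P,R,Y} ∋ P.
size 2: {D,F}, {D,Y}, {F,Y}; under {D,F} X still reaches {E,P,R,Y} ∋ P.
X↔P cannot be blocked by any observed set — no back-door set.

X→P: no observed back-door set.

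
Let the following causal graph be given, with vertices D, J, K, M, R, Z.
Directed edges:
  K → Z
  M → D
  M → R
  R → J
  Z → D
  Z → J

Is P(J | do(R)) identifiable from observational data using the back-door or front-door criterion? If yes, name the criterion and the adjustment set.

P(J|do(R)): backdoor, adjust for ∅.

desc(R)\{R}={J}; candidates ⊆ {D,K,M,Z}.
∅: R⊥J given ∅ in G with R→· removed — back-door holds.
P(J|do(R)) = P(J|R) — no adjustment needed.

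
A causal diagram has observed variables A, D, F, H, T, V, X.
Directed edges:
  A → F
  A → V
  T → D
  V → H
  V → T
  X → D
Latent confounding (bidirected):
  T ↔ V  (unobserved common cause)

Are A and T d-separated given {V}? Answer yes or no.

Bayes-Ball from A | {V} reaches {D,F,T}.
T ∈ reach(A|{V}) ⇒ A ⊥̸ T | {V}.

No — A and T are d-connected given {V}.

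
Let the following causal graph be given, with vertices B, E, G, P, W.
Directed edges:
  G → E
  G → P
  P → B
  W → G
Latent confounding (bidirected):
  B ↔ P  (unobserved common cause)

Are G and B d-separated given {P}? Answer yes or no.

No — G and B are d-connected given {P}.

Bayes-Ball from G | {P} reaches {B,E,W}.
B ∈ reach(G|{P}) ⇒ G ⊥̸ B | {P}.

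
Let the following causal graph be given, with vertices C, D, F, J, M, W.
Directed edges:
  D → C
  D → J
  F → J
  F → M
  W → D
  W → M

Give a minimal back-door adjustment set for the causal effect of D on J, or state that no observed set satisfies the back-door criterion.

desc(D)\{D}={C,J}; candidates ⊆ {F,M,W}.
∅: D⊥J given ∅ in G with D→· removed — back-door holds.

D→J: minimal back-door set ∅.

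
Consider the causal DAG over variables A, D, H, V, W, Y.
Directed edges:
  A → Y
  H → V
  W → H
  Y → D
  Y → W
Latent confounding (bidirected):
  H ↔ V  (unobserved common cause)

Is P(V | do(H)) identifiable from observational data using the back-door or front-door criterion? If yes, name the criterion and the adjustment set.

P(V|do(H)): not identifiable (no BD/FD set).

desc(H)\{H}={V}; candidates ⊆ {A,D,W,Y}.
H↔V: latent back-door arc(s) into H.
size 0: {}; under {} H still reaches {A,D,V,W,Y} ∋ V.
size 1: {A}, {D}, {W} …(+1); under {A} H still reaches {D,V,W,Y} ∋ V.
size 2: {A,D}, {A,W}, {A,Y} …(+3); under {A,D} H still reaches {V,W,Y} ∋ V.
H↔V cannot be blocked by any observed set — no back-door set.
No mediator lies on a directed H→…→V path.
Neither criterion identifies P(V|do(H)) in this graph.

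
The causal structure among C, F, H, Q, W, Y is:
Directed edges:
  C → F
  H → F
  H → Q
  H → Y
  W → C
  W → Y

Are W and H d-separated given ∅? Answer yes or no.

Bayes-Ball from W | ∅ reaches {C,F,Y}.
H ∉ reach(W|∅) ⇒ W ⊥ H | ∅.

Yes — W ⊥ H | ∅.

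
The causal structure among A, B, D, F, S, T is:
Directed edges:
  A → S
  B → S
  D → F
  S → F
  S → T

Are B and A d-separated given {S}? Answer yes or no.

Bayes-Ball from B | {S} reaches {A}.
A ∈ reach(B|{S}) ⇒ B ⊥̸ A | {S}.

No — B and A are d-connected given {S}.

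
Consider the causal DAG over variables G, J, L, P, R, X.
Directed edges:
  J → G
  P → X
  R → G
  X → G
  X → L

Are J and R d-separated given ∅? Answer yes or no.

Bayes-Ball from J | ∅ reaches {G}.
R ∉ reach(J|∅) ⇒ J ⊥ R | ∅.

Yes — J ⊥ R | ∅.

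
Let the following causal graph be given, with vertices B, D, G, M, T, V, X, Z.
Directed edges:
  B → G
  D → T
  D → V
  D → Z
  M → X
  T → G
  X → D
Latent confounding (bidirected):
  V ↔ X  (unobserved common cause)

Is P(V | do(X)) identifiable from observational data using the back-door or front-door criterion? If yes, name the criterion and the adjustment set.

desc(X)\{X}={D,G,T,V,Z}; candidates ⊆ {B,M}.
X↔V: latent back-door arc(s) into X.
size 0: {}; under {} X still reaches {M,V} ∋ V.
size 1: {B}, {M}; under {B} X still reaches {M,V} ∋ V.
size 2: {B,M}; under {B,M} X still reaches {V} ∋ V.
X↔V cannot be blocked by any observed set — no back-door set.
{D}: (i) intercepts every directed X→V path; (ii) no back-door X→{D}; (iii) {X} blocks every back-door {D}→V. Front-door holds.
P(V|do(X)) = Σ_{D} P(D|X) Σ_{X'} P(V|D,X')P(X').

P(V|do(X)): frontdoor, adjust for {D}.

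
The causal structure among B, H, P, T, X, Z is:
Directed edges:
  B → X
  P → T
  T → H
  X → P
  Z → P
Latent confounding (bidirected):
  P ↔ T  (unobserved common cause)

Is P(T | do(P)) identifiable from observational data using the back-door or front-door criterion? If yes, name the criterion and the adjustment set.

desc(P)\{P}={H,T}; candidates ⊆ {B,X,Z}.
P↔T: latent back-door arc(s) into P.
size 0: {}; under {} P still reaches {B,H,T,X,Z} ∋ T.
size 1: {B}, {X}, {Z}; under {B} P still reaches {H,T,X,Z} ∋ T.
size 2: {B,X}, {B,Z}, {X,Z}; under {B,X} P still reaches {H,T,Z} ∋ T.
P↔T cannot be blocked by any observed set — no back-door set.
No mediator lies on a directed P→…→T path.
Neither criterion identifies P(T|do(P)) in this graph.

P(T|do(P)): not identifiable (no BD/FD set).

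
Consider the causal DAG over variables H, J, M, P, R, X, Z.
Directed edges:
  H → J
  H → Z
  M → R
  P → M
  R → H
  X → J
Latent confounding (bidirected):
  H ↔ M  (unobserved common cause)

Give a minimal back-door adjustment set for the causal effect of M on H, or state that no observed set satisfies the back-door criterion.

M→H: no observed back-door set.

desc(M)\{M}={H,J,R,Z}; candidates ⊆ {P,X}.
M↔H: latent back-door arc(s) into M.
size 0: {}; under {} M still reaches {H,J,P,Z} ∋ H.
size 1: {P}, {X}; under {P} M still reaches {H,J,Z} ∋ H.
size 2: {P,X}; under {P,X} M still reaches {H,J,Z} ∋ H.
M↔H cannot be blocked by any observed set — no back-door set.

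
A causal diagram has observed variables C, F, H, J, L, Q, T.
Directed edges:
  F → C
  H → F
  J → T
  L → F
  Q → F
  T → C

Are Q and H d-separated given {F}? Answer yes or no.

No — Q and H are d-connected given {F}.

Bayes-Ball from Q | {F} reaches {H,L}.
H ∈ reach(Q|{F}) ⇒ Q ⊥̸ H | {F}.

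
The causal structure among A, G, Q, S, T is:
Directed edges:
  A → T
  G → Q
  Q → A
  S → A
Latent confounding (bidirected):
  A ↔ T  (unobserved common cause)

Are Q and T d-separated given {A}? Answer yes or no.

Bayes-Ball from Q | {A} reaches {G,S,T}.
T ∈ reach(Q|{A}) ⇒ Q ⊥̸ T | {A}.

No — Q and T are d-connected given {A}.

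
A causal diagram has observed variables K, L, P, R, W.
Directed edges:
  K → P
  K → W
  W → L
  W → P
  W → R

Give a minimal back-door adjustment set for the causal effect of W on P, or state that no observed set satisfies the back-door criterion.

desc(W)\{W}={L,P,R}; candidates ⊆ {K}.
size 0: {}; under {} W still reaches {K,P} ∋ P.
{K}: W⊥P given {K} in G with W→· removed — back-door holds.

W→P: minimal back-door set {K}.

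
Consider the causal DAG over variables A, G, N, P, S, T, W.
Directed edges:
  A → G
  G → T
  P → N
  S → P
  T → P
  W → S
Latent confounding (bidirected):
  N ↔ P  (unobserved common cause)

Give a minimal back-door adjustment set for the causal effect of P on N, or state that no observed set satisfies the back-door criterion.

P→N: no observed back-door set.

desc(P)\{P}={N}; candidates ⊆ {A,G,S,T,W}.
P↔N: latent back-door arc(s) into P.
size 0: {}; under {} P still reaches {A,G,N,S,T,W} ∋ N.
size 1: {A}, {G}, {S} …(+2); under {A} P still reaches {G,N,S,T,W} ∋ N.
size 2: {A,G}, {A,S}, {A,T} …(+7); under {A,G} P still reaches {N,S,T,W} ∋ N.
P↔N cannot be blocked by any observed set — no back-door set.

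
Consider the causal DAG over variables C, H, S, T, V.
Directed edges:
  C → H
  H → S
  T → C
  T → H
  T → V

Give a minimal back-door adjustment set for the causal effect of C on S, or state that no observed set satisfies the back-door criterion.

C→S: minimal back-door set {T}.

desc(C)\{C}={H,S}; candidates ⊆ {T,V}.
size 0: {}; under {} C still reaches {H,S,T,V} ∋ S.
{T}: C⊥S given {T} in G with C→· removed — back-door holds.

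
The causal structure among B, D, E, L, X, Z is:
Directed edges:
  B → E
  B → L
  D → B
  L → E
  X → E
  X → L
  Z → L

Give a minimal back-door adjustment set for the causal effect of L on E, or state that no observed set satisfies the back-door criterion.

L→E: minimal back-door set {B, X}.

desc(L)\{L}={E}; candidates ⊆ {B,D,X,Z}.
size 0: {}; under {} L still reaches {B,D,E,X,Z} ∋ E.
size 1: {B}, {D}, {X} …(+1); under {B} L still reaches {E,X,Z} ∋ E.
{B,X}: L⊥E given {B,X} in G with L→· removed — back-door holds.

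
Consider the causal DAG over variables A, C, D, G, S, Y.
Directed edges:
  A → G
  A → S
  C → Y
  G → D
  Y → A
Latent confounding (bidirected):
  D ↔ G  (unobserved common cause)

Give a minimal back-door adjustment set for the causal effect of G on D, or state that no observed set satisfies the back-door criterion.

G→D: no observed back-door set.

desc(G)\{G}={D}; candidates ⊆ {A,C,S,Y}.
G↔D: latent back-door arc(s) into G.
size 0: {}; under {} G still reaches {A,C,D,S,Y} ∋ D.
size 1: {A}, {C}, {S} …(+1); under {A} G still reaches {D} ∋ D.
size 2: {A,C}, {A,S}, {A,Y} …(+3); under {A,C} G still reaches {D} ∋ D.
G↔D cannot be blocked by any observed set — no back-door set.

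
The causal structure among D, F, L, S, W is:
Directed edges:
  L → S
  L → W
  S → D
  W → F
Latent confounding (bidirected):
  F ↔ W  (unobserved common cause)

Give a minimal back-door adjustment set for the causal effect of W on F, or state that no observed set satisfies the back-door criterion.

W→F: no observed back-door set.

desc(W)\{W}={F}; candidates ⊆ {D,L,S}.
W↔F: latent back-door arc(s) into W.
size 0: {}; under {} W still reaches {D,F,L,S} ∋ F.
size 1: {D}, {L}, {S}; under {D} W still reaches {F,L,S} ∋ F.
size 2: {D,L}, {D,S}, {L,S}; under {D,L} W still reaches {F} ∋ F.
W↔F cannot be blocked by any observed set — no back-door set.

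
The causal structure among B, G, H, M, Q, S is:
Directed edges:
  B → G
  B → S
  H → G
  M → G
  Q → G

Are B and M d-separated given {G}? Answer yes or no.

Bayes-Ball from B | {G} reaches {H,M,Q,S}.
M ∈ reach(B|{G}) ⇒ B ⊥̸ M | {G}.

No — B and M are d-connected given {G}.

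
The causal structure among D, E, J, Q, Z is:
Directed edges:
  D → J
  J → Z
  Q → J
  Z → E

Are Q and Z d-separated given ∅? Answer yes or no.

Bayes-Ball from Q | ∅ reaches {E,J,Z}.
Z ∈ reach(Q|∅) ⇒ Q ⊥̸ Z | ∅.

No — Q and Z are d-connected given ∅.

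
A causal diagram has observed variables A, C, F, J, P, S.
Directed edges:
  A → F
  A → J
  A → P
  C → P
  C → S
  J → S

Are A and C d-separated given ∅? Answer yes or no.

Bayes-Ball from A | ∅ reaches {F,J,P,S}.
C ∉ reach(A|∅) ⇒ A ⊥ C | ∅.

Yes — A ⊥ C | ∅.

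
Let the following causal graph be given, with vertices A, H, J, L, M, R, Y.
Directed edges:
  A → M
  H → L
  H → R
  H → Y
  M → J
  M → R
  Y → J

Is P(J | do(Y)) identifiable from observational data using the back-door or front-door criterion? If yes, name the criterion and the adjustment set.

desc(Y)\{Y}={J}; candidates ⊆ {A,H,L,M,R}.
∅: Y⊥J given ∅ in G with Y→· removed — back-door holds.
P(J|do(Y)) = P(J|Y) — no adjustment needed.

P(J|do(Y)): backdoor, adjust for ∅.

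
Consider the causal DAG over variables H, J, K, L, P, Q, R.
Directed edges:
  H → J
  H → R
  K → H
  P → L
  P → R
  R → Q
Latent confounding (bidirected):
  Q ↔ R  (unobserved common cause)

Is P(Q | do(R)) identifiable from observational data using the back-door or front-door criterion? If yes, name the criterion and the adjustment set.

P(Q|do(R)): not identifiable (no BD/FD set).

desc(R)\{R}={Q}; candidates ⊆ {H,J,K,L,P}.
R↔Q: latent back-door arc(s) into R.
size 0: {}; under {} R still reaches {H,J,K,L,P,Q} ∋ Q.
size 1: {H}, {J}, {K} …(+2); under {H} R still reaches {L,P,Q} ∋ Q.
size 2: {H,J}, {H,K}, {H,L} …(+7); under {H,J} R still reaches {L,P,Q} ∋ Q.
R↔Q cannot be blocked by any observed set — no back-door set.
No mediator lies on a directed R→…→Q path.
Neither criterion identifies P(Q|do(R)) in this graph.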